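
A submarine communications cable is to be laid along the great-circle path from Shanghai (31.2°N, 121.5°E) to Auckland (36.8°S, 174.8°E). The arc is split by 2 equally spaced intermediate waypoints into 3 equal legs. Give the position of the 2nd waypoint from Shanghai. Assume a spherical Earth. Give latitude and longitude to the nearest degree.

Convert each endpoint to a unit vector on the sphere (x = cos φ cos λ, y = cos φ sin λ, z = sin φ).
The central angle between the endpoints is δ = arccos(p₁·p₂) ≈ 1.472 rad (84.3°).
Interpolate at f = 2/3 with slerp weights a = sin((1−f)δ)/sin δ ≈ 0.473, b = sin(fδ)/sin δ ≈ 0.835.
p = a·p₁ + b·p₂ ≈ (-0.878, 0.406, -0.255); φ = arcsin(p_z) ≈ -14.78°, λ = atan2(p_y, p_x) ≈ 155.18°.

≈ 15°S, 155°E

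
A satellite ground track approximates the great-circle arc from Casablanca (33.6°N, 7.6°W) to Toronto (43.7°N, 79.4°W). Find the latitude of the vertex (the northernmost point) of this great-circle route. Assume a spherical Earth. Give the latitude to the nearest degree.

≈ 46°N

The great circle lies in the plane with unit normal n̂ = (p₁ × p₂)/|p₁ × p₂|.
Here n̂_z ≈ -0.696; the vertex latitude is φ_max = arccos|n̂_z| ≈ 45.9°.
Check via Clairaut: cos φ_max = |cos φ₁| · sin C = cos(33.6°)·sin(56.7°) ≈ 0.696, again giving ≈ 45.9°.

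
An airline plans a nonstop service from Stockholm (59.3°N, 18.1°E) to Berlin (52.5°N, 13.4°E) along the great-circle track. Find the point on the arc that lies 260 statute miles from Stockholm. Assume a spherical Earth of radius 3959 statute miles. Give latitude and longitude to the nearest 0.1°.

≈ (55.8°N, 15.5°E)

Write both endpoints as unit vectors p₁, p₂ with components (cos φ cos λ, cos φ sin λ, sin φ).
The central angle between the endpoints is δ = arccos(p₁·p₂) ≈ 0.127 rad (7.3°). The total great-circle distance is δ·R ≈ 0.127 × 3959 ≈ 504 mi, so the target fraction is f = 260/504 ≈ 0.516.
Interpolate at f ≈ 0.516 with slerp weights a = sin((1−f)δ)/sin δ ≈ 0.485, b = sin(fδ)/sin δ ≈ 0.517.
p = a·p₁ + b·p₂ ≈ (0.542, 0.150, 0.827); φ = arcsin(p_z) ≈ 55.81°, λ = atan2(p_y, p_x) ≈ 15.47°.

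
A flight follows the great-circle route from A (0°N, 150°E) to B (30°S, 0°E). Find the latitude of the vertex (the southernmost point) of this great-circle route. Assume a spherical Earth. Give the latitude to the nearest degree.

≈ 49°S

The great circle lies in the plane with unit normal n̂ = (p₁ × p₂)/|p₁ × p₂|.
Here n̂_z ≈ -0.655; the vertex latitude is φ_max = arccos|n̂_z| ≈ 49.1°.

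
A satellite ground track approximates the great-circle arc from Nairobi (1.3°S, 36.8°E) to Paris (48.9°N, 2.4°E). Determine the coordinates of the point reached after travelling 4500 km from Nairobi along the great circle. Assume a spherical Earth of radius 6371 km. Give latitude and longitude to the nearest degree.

≈ 35°N, 17°E

Convert each endpoint to a unit vector on the sphere (x = cos φ cos λ, y = cos φ sin λ, z = sin φ).
The central angle between the endpoints is δ = arccos(p₁·p₂) ≈ 1.018 rad (58.3°). The total great-circle distance is δ·R ≈ 1.018 × 6371 ≈ 6485 km, so the target fraction is f = 4500/6485 ≈ 0.694.
Interpolate at f ≈ 0.694 with slerp weights a = sin((1−f)δ)/sin δ ≈ 0.360, b = sin(fδ)/sin δ ≈ 0.763.
p = a·p₁ + b·p₂ ≈ (0.789, 0.237, 0.567); φ = arcsin(p_z) ≈ 34.51°, λ = atan2(p_y, p_x) ≈ 16.69°.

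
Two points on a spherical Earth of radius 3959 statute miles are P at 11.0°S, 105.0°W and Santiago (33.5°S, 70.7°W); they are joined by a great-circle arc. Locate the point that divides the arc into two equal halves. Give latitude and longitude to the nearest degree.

Write both endpoints as unit vectors p₁, p₂ with components (cos φ cos λ, cos φ sin λ, sin φ).
The central angle between the endpoints is δ = arccos(p₁·p₂) ≈ 0.674 rad (38.6°).
Interpolate at f = 1/2 with slerp weights a = sin((1−f)δ)/sin δ ≈ 0.530, b = sin(fδ)/sin δ ≈ 0.530.
p = a·p₁ + b·p₂ ≈ (0.011, -0.919, -0.393); φ = arcsin(p_z) ≈ -23.17°, λ = atan2(p_y, p_x) ≈ -89.29°.

≈ 23°S, 89°W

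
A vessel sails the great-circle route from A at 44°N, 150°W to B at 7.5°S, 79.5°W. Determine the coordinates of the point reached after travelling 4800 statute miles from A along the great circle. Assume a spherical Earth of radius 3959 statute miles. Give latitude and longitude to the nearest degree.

Write both endpoints as unit vectors p₁, p₂ with components (cos φ cos λ, cos φ sin λ, sin φ).
The central angle between the endpoints is δ = arccos(p₁·p₂) ≈ 1.423 rad (81.5°). The total great-circle distance is δ·R ≈ 1.423 × 3959 ≈ 5633 mi, so the target fraction is f = 4800/5633 ≈ 0.852.
Interpolate at f ≈ 0.852 with slerp weights a = sin((1−f)δ)/sin δ ≈ 0.211, b = sin(fδ)/sin δ ≈ 0.947.
p = a·p₁ + b·p₂ ≈ (0.040, -0.999, 0.023); φ = arcsin(p_z) ≈ 1.32°, λ = atan2(p_y, p_x) ≈ -87.74°.

≈ 1°N, 88°W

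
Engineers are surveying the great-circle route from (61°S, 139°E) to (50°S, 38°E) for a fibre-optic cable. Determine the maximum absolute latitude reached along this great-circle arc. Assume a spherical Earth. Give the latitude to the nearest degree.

The great circle lies in the plane with unit normal n̂ = (p₁ × p₂)/|p₁ × p₂|.
Here n̂_z ≈ -0.386; the vertex latitude is φ_max = arccos|n̂_z| ≈ 67.3°.
Check via Clairaut: cos φ_max = |cos φ₁| · sin C = cos(61.0°)·sin(127.2°) ≈ 0.386, again giving ≈ 67.3°.

≈ 67°S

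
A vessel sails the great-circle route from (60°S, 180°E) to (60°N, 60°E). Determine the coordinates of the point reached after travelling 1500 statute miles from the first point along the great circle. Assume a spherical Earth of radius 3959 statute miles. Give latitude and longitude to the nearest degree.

≈ (46°S, 151°E)

Write both endpoints as unit vectors p₁, p₂ with components (cos φ cos λ, cos φ sin λ, sin φ).
The central angle between the endpoints is δ = arccos(p₁·p₂) ≈ 2.636 rad (151.0°). The total great-circle distance is δ·R ≈ 2.636 × 3959 ≈ 10437 mi, so the target fraction is f = 1500/10437 ≈ 0.144.
Interpolate at f ≈ 0.144 with slerp weights a = sin((1−f)δ)/sin δ ≈ 1.598, b = sin(fδ)/sin δ ≈ 0.764.
p = a·p₁ + b·p₂ ≈ (-0.608, 0.331, -0.722); φ = arcsin(p_z) ≈ -46.21°, λ = atan2(p_y, p_x) ≈ 151.44°.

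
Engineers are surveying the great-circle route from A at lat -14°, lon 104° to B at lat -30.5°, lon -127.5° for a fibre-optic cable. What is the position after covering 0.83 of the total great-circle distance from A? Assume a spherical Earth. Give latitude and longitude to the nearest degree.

From cos δ = sin φ₁ sin φ₂ + cos φ₁ cos φ₂ cos Δλ, the central angle is δ ≈ 1.980 rad (113.4°).
Interpolate at f = 0.83 with slerp weights a = sin((1−f)δ)/sin δ ≈ 0.360, b = sin(fδ)/sin δ ≈ 1.087.
p = a·p₁ + b·p₂ ≈ (-0.655, -0.404, -0.639); φ = arcsin(p_z) ≈ -39.70°, λ = atan2(p_y, p_x) ≈ -148.31°.

≈ lat -40°, lon -148°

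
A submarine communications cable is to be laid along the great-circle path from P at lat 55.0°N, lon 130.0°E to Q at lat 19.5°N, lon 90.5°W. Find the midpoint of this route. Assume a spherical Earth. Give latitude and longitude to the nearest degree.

From cos δ = sin φ₁ sin φ₂ + cos φ₁ cos φ₂ cos Δλ, the central angle is δ ≈ 1.709 rad (97.9°).
Interpolate at f = 1/2 with slerp weights a = sin((1−f)δ)/sin δ ≈ 0.761, b = sin(fδ)/sin δ ≈ 0.761.
p = a·p₁ + b·p₂ ≈ (-0.287, -0.383, 0.878); φ = arcsin(p_z) ≈ 61.40°, λ = atan2(p_y, p_x) ≈ -126.83°.

≈ lat 61°N, lon 127°W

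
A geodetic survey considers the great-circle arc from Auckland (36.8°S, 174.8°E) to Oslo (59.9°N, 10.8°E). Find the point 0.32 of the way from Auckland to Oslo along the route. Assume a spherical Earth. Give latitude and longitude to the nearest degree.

≈ 11°N, 160°E

Convert each endpoint to a unit vector on the sphere (x = cos φ cos λ, y = cos φ sin λ, z = sin φ).
The central angle between the endpoints is δ = arccos(p₁·p₂) ≈ 2.700 rad (154.7°).
Interpolate at f = 0.32 with slerp weights a = sin((1−f)δ)/sin δ ≈ 2.260, b = sin(fδ)/sin δ ≈ 1.781.
p = a·p₁ + b·p₂ ≈ (-0.925, 0.331, 0.187); φ = arcsin(p_z) ≈ 10.79°, λ = atan2(p_y, p_x) ≈ 160.28°.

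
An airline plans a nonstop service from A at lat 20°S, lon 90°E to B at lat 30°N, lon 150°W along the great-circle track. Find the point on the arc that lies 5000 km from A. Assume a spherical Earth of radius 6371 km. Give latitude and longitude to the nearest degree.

≈ lat 1°N, lon 131°E

The haversine formula gives a central angle δ ≈ 2.187 rad (125.3°) between the endpoints. The total great-circle distance is δ·R ≈ 2.187 × 6371 ≈ 13933 km, so the target fraction is f = 5000/13933 ≈ 0.359.
Interpolate at f ≈ 0.359 with slerp weights a = sin((1−f)δ)/sin δ ≈ 1.208, b = sin(fδ)/sin δ ≈ 0.866.
p = a·p₁ + b·p₂ ≈ (-0.649, 0.760, 0.020); φ = arcsin(p_z) ≈ 1.14°, λ = atan2(p_y, p_x) ≈ 130.51°.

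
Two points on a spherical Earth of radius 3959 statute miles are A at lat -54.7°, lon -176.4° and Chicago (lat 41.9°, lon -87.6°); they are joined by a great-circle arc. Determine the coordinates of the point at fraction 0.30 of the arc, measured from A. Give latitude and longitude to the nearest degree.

The haversine formula gives a central angle δ ≈ 2.137 rad (122.4°) between the endpoints.
Interpolate at f = 0.30 with slerp weights a = sin((1−f)δ)/sin δ ≈ 1.181, b = sin(fδ)/sin δ ≈ 0.708.
p = a·p₁ + b·p₂ ≈ (-0.659, -0.570, -0.491); φ = arcsin(p_z) ≈ -29.41°, λ = atan2(p_y, p_x) ≈ -139.17°.

≈ lat -29°, lon -139°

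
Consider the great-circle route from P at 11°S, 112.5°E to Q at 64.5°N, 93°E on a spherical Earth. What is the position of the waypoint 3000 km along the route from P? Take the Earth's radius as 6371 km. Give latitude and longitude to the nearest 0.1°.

≈ 15.7°N, 108.5°E

The haversine formula gives a central angle δ ≈ 1.343 rad (76.9°) between the endpoints. The total great-circle distance is δ·R ≈ 1.343 × 6371 ≈ 8554 km, so the target fraction is f = 3000/8554 ≈ 0.351.
Interpolate at f ≈ 0.351 with slerp weights a = sin((1−f)δ)/sin δ ≈ 0.786, b = sin(fδ)/sin δ ≈ 0.466.
p = a·p₁ + b·p₂ ≈ (-0.306, 0.913, 0.270); φ = arcsin(p_z) ≈ 15.69°, λ = atan2(p_y, p_x) ≈ 108.51°.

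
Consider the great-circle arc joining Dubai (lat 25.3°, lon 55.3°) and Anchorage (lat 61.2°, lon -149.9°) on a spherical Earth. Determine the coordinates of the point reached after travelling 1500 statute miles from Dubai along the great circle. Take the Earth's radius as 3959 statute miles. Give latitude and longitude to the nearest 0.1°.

Write both endpoints as unit vectors p₁, p₂ with components (cos φ cos λ, cos φ sin λ, sin φ).
The central angle between the endpoints is δ = arccos(p₁·p₂) ≈ 1.590 rad (91.1°). The total great-circle distance is δ·R ≈ 1.590 × 3959 ≈ 6296 mi, so the target fraction is f = 1500/6296 ≈ 0.238.
Interpolate at f ≈ 0.238 with slerp weights a = sin((1−f)δ)/sin δ ≈ 0.936, b = sin(fδ)/sin δ ≈ 0.370.
p = a·p₁ + b·p₂ ≈ (0.328, 0.607, 0.724); φ = arcsin(p_z) ≈ 46.41°, λ = atan2(p_y, p_x) ≈ 61.62°.

≈ lat 46.4°, lon 61.6°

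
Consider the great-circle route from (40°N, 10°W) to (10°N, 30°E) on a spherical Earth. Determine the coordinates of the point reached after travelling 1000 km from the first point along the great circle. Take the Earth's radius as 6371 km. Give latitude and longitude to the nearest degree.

From cos δ = sin φ₁ sin φ₂ + cos φ₁ cos φ₂ cos Δλ, the central angle is δ ≈ 0.810 rad (46.4°). The total great-circle distance is δ·R ≈ 0.810 × 6371 ≈ 5160 km, so the target fraction is f = 1000/5160 ≈ 0.194.
Interpolate at f ≈ 0.194 with slerp weights a = sin((1−f)δ)/sin δ ≈ 0.839, b = sin(fδ)/sin δ ≈ 0.216.
p = a·p₁ + b·p₂ ≈ (0.817, -0.005, 0.577); φ = arcsin(p_z) ≈ 35.22°, λ = atan2(p_y, p_x) ≈ -0.37°.

≈ (35°N, 0°E)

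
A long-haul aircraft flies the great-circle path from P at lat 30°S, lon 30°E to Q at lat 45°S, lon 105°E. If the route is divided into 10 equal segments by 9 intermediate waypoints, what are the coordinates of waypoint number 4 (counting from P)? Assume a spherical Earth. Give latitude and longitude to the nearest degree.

Convert each endpoint to a unit vector on the sphere (x = cos φ cos λ, y = cos φ sin λ, z = sin φ).
The central angle between the endpoints is δ = arccos(p₁·p₂) ≈ 1.033 rad (59.2°).
Interpolate at f = 4/10 with slerp weights a = sin((1−f)δ)/sin δ ≈ 0.676, b = sin(fδ)/sin δ ≈ 0.468.
p = a·p₁ + b·p₂ ≈ (0.422, 0.612, -0.669); φ = arcsin(p_z) ≈ -41.98°, λ = atan2(p_y, p_x) ≈ 55.44°.

≈ lat 42°S, lon 55°E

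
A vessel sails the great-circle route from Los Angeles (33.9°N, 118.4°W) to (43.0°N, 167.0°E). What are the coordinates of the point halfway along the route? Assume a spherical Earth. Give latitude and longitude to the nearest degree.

≈ (45°N, 153°W)

The haversine formula gives a central angle δ ≈ 0.998 rad (57.2°) between the endpoints.
Interpolate at f = 1/2 with slerp weights a = sin((1−f)δ)/sin δ ≈ 0.570, b = sin(fδ)/sin δ ≈ 0.570.
p = a·p₁ + b·p₂ ≈ (-0.631, -0.322, 0.706); φ = arcsin(p_z) ≈ 44.91°, λ = atan2(p_y, p_x) ≈ -152.94°.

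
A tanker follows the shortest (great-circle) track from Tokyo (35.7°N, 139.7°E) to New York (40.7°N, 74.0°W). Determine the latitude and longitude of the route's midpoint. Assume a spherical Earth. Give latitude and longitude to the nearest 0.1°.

Convert each endpoint to a unit vector on the sphere (x = cos φ cos λ, y = cos φ sin λ, z = sin φ).
The central angle between the endpoints is δ = arccos(p₁·p₂) ≈ 1.703 rad (97.6°).
Interpolate at f = 1/2 with slerp weights a = sin((1−f)δ)/sin δ ≈ 0.759, b = sin(fδ)/sin δ ≈ 0.759.
p = a·p₁ + b·p₂ ≈ (-0.311, -0.154, 0.938); φ = arcsin(p_z) ≈ 69.66°, λ = atan2(p_y, p_x) ≈ -153.62°.

≈ 69.7°N, 153.6°W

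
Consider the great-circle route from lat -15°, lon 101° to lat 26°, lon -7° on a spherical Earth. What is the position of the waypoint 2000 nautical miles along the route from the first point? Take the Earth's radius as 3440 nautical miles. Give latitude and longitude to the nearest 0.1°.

Write both endpoints as unit vectors p₁, p₂ with components (cos φ cos λ, cos φ sin λ, sin φ).
The central angle between the endpoints is δ = arccos(p₁·p₂) ≈ 1.962 rad (112.4°). The total great-circle distance is δ·R ≈ 1.962 × 3440 ≈ 6751 nmi, so the target fraction is f = 2000/6751 ≈ 0.296.
Interpolate at f ≈ 0.296 with slerp weights a = sin((1−f)δ)/sin δ ≈ 1.063, b = sin(fδ)/sin δ ≈ 0.594.
p = a·p₁ + b·p₂ ≈ (0.334, 0.942, -0.015); φ = arcsin(p_z) ≈ -0.83°, λ = atan2(p_y, p_x) ≈ 70.47°.

≈ lat -0.8°, lon 70.5°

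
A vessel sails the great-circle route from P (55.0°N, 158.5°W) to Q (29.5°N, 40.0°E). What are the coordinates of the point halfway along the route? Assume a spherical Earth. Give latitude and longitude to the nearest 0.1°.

From cos δ = sin φ₁ sin φ₂ + cos φ₁ cos φ₂ cos Δλ, the central angle is δ ≈ 1.641 rad (94.0°).
Interpolate at f = 1/2 with slerp weights a = sin((1−f)δ)/sin δ ≈ 0.733, b = sin(fδ)/sin δ ≈ 0.733.
p = a·p₁ + b·p₂ ≈ (0.098, 0.256, 0.962); φ = arcsin(p_z) ≈ 74.10°, λ = atan2(p_y, p_x) ≈ 69.14°.

≈ (74.1°N, 69.1°E)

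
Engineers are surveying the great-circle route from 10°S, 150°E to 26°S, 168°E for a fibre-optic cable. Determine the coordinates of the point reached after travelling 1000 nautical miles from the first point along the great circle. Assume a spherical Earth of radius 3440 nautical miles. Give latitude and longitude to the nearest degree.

≈ 22°S, 162°E

The haversine formula gives a central angle δ ≈ 0.408 rad (23.4°) between the endpoints. The total great-circle distance is δ·R ≈ 0.408 × 3440 ≈ 1403 nmi, so the target fraction is f = 1000/1403 ≈ 0.713.
Interpolate at f ≈ 0.713 with slerp weights a = sin((1−f)δ)/sin δ ≈ 0.295, b = sin(fδ)/sin δ ≈ 0.722.
p = a·p₁ + b·p₂ ≈ (-0.887, 0.280, -0.368); φ = arcsin(p_z) ≈ -21.59°, λ = atan2(p_y, p_x) ≈ 162.46°.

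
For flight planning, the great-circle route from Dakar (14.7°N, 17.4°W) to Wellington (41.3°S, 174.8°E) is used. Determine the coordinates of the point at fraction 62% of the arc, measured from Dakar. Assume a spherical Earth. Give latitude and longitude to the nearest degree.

≈ (68°S, 80°W)

Convert each endpoint to a unit vector on the sphere (x = cos φ cos λ, y = cos φ sin λ, z = sin φ).
The central angle between the endpoints is δ = arccos(p₁·p₂) ≈ 2.642 rad (151.4°).
Interpolate at f = 0.62 with slerp weights a = sin((1−f)δ)/sin δ ≈ 1.761, b = sin(fδ)/sin δ ≈ 2.082.
p = a·p₁ + b·p₂ ≈ (0.067, -0.367, -0.928); φ = arcsin(p_z) ≈ -68.06°, λ = atan2(p_y, p_x) ≈ -79.65°.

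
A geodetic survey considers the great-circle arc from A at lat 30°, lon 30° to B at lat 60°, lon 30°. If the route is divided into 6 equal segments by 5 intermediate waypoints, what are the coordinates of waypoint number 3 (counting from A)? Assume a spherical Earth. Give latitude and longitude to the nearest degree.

Write both endpoints as unit vectors p₁, p₂ with components (cos φ cos λ, cos φ sin λ, sin φ).
The central angle between the endpoints is δ = arccos(p₁·p₂) ≈ 0.524 rad (30.0°).
Interpolate at f = 3/6 with slerp weights a = sin((1−f)δ)/sin δ ≈ 0.518, b = sin(fδ)/sin δ ≈ 0.518.
p = a·p₁ + b·p₂ ≈ (0.612, 0.354, 0.707); φ = arcsin(p_z) ≈ 45.00°, λ = atan2(p_y, p_x) ≈ 30.00°.

≈ lat 45°, lon 30°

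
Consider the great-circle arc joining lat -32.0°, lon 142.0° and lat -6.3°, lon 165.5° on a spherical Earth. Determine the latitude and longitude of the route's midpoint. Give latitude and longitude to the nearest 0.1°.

≈ lat -19.5°, lon 154.7°

Write both endpoints as unit vectors p₁, p₂ with components (cos φ cos λ, cos φ sin λ, sin φ).
The central angle between the endpoints is δ = arccos(p₁·p₂) ≈ 0.590 rad (33.8°).
Interpolate at f = 1/2 with slerp weights a = sin((1−f)δ)/sin δ ≈ 0.523, b = sin(fδ)/sin δ ≈ 0.523.
p = a·p₁ + b·p₂ ≈ (-0.852, 0.403, -0.334); φ = arcsin(p_z) ≈ -19.53°, λ = atan2(p_y, p_x) ≈ 154.69°.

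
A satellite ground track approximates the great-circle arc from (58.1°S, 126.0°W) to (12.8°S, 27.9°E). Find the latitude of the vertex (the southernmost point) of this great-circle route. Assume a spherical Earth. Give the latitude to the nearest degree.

≈ 76°S

The great circle lies in the plane with unit normal n̂ = (p₁ × p₂)/|p₁ × p₂|.
Here n̂_z ≈ +0.236; the vertex latitude is φ_max = arccos|n̂_z| ≈ 76.4°.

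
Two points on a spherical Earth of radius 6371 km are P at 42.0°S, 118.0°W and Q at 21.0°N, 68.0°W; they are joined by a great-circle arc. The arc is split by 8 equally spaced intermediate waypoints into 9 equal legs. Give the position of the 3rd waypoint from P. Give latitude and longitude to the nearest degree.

≈ 22°S, 98°W

Write both endpoints as unit vectors p₁, p₂ with components (cos φ cos λ, cos φ sin λ, sin φ).
The central angle between the endpoints is δ = arccos(p₁·p₂) ≈ 1.363 rad (78.1°).
Interpolate at f = 3/9 with slerp weights a = sin((1−f)δ)/sin δ ≈ 0.806, b = sin(fδ)/sin δ ≈ 0.449.
p = a·p₁ + b·p₂ ≈ (-0.124, -0.917, -0.379); φ = arcsin(p_z) ≈ -22.25°, λ = atan2(p_y, p_x) ≈ -97.72°.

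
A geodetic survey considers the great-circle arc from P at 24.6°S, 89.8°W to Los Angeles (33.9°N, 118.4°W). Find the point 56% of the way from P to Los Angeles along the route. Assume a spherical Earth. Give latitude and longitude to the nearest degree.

The haversine formula gives a central angle δ ≈ 1.126 rad (64.5°) between the endpoints.
Interpolate at f = 0.56 with slerp weights a = sin((1−f)δ)/sin δ ≈ 0.527, b = sin(fδ)/sin δ ≈ 0.653.
p = a·p₁ + b·p₂ ≈ (-0.256, -0.956, 0.145); φ = arcsin(p_z) ≈ 8.34°, λ = atan2(p_y, p_x) ≈ -105.00°.

≈ 8°N, 105°W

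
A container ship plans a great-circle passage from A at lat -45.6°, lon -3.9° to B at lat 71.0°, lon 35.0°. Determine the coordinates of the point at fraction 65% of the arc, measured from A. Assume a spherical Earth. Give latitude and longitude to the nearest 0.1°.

≈ lat 31.0°, lon 11.7°

Convert each endpoint to a unit vector on the sphere (x = cos φ cos λ, y = cos φ sin λ, z = sin φ).
The central angle between the endpoints is δ = arccos(p₁·p₂) ≈ 2.092 rad (119.9°).
Interpolate at f = 0.65 with slerp weights a = sin((1−f)δ)/sin δ ≈ 0.771, b = sin(fδ)/sin δ ≈ 1.128.
p = a·p₁ + b·p₂ ≈ (0.839, 0.174, 0.515); φ = arcsin(p_z) ≈ 31.03°, λ = atan2(p_y, p_x) ≈ 11.71°.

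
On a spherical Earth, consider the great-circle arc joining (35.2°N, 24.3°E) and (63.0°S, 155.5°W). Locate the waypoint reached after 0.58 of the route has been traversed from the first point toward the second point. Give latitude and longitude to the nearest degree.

≈ (53°S, 24°E)

Write both endpoints as unit vectors p₁, p₂ with components (cos φ cos λ, cos φ sin λ, sin φ).
The central angle between the endpoints is δ = arccos(p₁·p₂) ≈ 2.656 rad (152.2°).
Interpolate at f = 0.58 with slerp weights a = sin((1−f)δ)/sin δ ≈ 1.926, b = sin(fδ)/sin δ ≈ 2.143.
p = a·p₁ + b·p₂ ≈ (0.549, 0.244, -0.799); φ = arcsin(p_z) ≈ -53.08°, λ = atan2(p_y, p_x) ≈ 23.98°.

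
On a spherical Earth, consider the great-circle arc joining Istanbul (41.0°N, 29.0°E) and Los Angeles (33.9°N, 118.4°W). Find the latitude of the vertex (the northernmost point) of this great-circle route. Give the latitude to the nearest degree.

≈ 70°N

The great circle lies in the plane with unit normal n̂ = (p₁ × p₂)/|p₁ × p₂|.
Here n̂_z ≈ -0.342; the vertex latitude is φ_max = arccos|n̂_z| ≈ 70.0°.
Check via Clairaut: cos φ_max = |cos φ₁| · sin C = cos(41.0°)·sin(26.9°) ≈ 0.342, again giving ≈ 70.0°.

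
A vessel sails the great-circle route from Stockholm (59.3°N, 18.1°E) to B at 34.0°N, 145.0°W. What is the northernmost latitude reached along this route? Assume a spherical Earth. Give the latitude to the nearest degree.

≈ 83°N

The great circle lies in the plane with unit normal n̂ = (p₁ × p₂)/|p₁ × p₂|.
Here n̂_z ≈ -0.123; the vertex latitude is φ_max = arccos|n̂_z| ≈ 82.9°.
Check via Clairaut: cos φ_max = |cos φ₁| · sin C = cos(59.3°)·sin(14.0°) ≈ 0.123, again giving ≈ 82.9°.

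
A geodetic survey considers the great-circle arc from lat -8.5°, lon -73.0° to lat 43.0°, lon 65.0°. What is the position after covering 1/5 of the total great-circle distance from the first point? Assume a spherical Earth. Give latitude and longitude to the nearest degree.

Convert each endpoint to a unit vector on the sphere (x = cos φ cos λ, y = cos φ sin λ, z = sin φ).
The central angle between the endpoints is δ = arccos(p₁·p₂) ≈ 2.263 rad (129.7°).
Interpolate at f = 1/5 with slerp weights a = sin((1−f)δ)/sin δ ≈ 1.262, b = sin(fδ)/sin δ ≈ 0.568.
p = a·p₁ + b·p₂ ≈ (0.541, -0.817, 0.201); φ = arcsin(p_z) ≈ 11.59°, λ = atan2(p_y, p_x) ≈ -56.51°.

≈ lat 12°, lon -57°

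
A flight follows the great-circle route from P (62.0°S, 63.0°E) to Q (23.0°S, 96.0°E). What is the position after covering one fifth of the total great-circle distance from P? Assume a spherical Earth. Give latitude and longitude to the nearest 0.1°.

≈ (55.1°S, 74.2°E)

Write both endpoints as unit vectors p₁, p₂ with components (cos φ cos λ, cos φ sin λ, sin φ).
The central angle between the endpoints is δ = arccos(p₁·p₂) ≈ 0.785 rad (45.0°).
Interpolate at f = 1/5 with slerp weights a = sin((1−f)δ)/sin δ ≈ 0.831, b = sin(fδ)/sin δ ≈ 0.221.
p = a·p₁ + b·p₂ ≈ (0.156, 0.550, -0.820); φ = arcsin(p_z) ≈ -55.12°, λ = atan2(p_y, p_x) ≈ 74.18°.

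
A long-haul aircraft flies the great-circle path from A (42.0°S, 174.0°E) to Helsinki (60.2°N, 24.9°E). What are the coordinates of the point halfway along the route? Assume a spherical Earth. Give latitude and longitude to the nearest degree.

The haversine formula gives a central angle δ ≈ 2.685 rad (153.8°) between the endpoints.
Interpolate at f = 1/2 with slerp weights a = sin((1−f)δ)/sin δ ≈ 2.209, b = sin(fδ)/sin δ ≈ 2.209.
p = a·p₁ + b·p₂ ≈ (-0.637, 0.634, 0.439); φ = arcsin(p_z) ≈ 26.03°, λ = atan2(p_y, p_x) ≈ 135.14°.

≈ (26°N, 135°E)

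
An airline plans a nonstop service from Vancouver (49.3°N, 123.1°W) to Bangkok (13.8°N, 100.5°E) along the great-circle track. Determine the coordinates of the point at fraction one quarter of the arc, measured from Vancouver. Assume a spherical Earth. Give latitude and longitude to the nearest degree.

The haversine formula gives a central angle δ ≈ 1.852 rad (106.1°) between the endpoints.
Interpolate at f = 1/4 with slerp weights a = sin((1−f)δ)/sin δ ≈ 1.024, b = sin(fδ)/sin δ ≈ 0.465.
p = a·p₁ + b·p₂ ≈ (-0.447, -0.115, 0.887); φ = arcsin(p_z) ≈ 62.51°, λ = atan2(p_y, p_x) ≈ -165.53°.

≈ 63°N, 166°W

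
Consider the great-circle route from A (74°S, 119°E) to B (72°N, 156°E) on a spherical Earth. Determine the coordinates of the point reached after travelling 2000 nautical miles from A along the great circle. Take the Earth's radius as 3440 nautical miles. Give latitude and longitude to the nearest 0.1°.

≈ (41.4°S, 133.8°E)

The haversine formula gives a central angle δ ≈ 2.580 rad (147.8°) between the endpoints. The total great-circle distance is δ·R ≈ 2.580 × 3440 ≈ 8874 nmi, so the target fraction is f = 2000/8874 ≈ 0.225.
Interpolate at f ≈ 0.225 with slerp weights a = sin((1−f)δ)/sin δ ≈ 1.708, b = sin(fδ)/sin δ ≈ 1.031.
p = a·p₁ + b·p₂ ≈ (-0.519, 0.541, -0.661); φ = arcsin(p_z) ≈ -41.41°, λ = atan2(p_y, p_x) ≈ 133.81°.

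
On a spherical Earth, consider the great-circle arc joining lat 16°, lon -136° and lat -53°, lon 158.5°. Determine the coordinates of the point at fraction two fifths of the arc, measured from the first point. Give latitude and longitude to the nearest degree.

≈ lat -14°, lon -155°

Convert each endpoint to a unit vector on the sphere (x = cos φ cos λ, y = cos φ sin λ, z = sin φ).
The central angle between the endpoints is δ = arccos(p₁·p₂) ≈ 1.551 rad (88.9°).
Interpolate at f = 2/5 with slerp weights a = sin((1−f)δ)/sin δ ≈ 0.802, b = sin(fδ)/sin δ ≈ 0.581.
p = a·p₁ + b·p₂ ≈ (-0.880, -0.407, -0.243); φ = arcsin(p_z) ≈ -14.08°, λ = atan2(p_y, p_x) ≈ -155.17°.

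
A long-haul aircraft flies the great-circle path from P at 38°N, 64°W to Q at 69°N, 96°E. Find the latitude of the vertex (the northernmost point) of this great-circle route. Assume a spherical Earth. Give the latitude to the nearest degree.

The great circle lies in the plane with unit normal n̂ = (p₁ × p₂)/|p₁ × p₂|.
Here n̂_z ≈ +0.102; the vertex latitude is φ_max = arccos|n̂_z| ≈ 84.2°.

≈ 84°N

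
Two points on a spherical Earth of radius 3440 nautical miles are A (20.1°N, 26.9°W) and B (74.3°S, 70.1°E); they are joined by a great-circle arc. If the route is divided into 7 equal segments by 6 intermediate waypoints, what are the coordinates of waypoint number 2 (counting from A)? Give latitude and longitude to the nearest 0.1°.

The haversine formula gives a central angle δ ≈ 1.941 rad (111.2°) between the endpoints.
Interpolate at f = 2/7 with slerp weights a = sin((1−f)δ)/sin δ ≈ 1.054, b = sin(fδ)/sin δ ≈ 0.565.
p = a·p₁ + b·p₂ ≈ (0.935, -0.304, -0.181); φ = arcsin(p_z) ≈ -10.45°, λ = atan2(p_y, p_x) ≈ -18.03°.

≈ (10.5°S, 18.0°W)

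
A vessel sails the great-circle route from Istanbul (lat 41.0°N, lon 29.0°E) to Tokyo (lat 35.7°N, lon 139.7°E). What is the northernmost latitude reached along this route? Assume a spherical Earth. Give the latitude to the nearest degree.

≈ 54°N

The great circle lies in the plane with unit normal n̂ = (p₁ × p₂)/|p₁ × p₂|.
Here n̂_z ≈ +0.581; the vertex latitude is φ_max = arccos|n̂_z| ≈ 54.5°.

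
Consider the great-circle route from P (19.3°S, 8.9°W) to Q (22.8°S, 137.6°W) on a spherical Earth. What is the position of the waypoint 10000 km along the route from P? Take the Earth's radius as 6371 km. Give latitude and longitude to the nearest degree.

≈ (35°S, 113°W)

Write both endpoints as unit vectors p₁, p₂ with components (cos φ cos λ, cos φ sin λ, sin φ).
The central angle between the endpoints is δ = arccos(p₁·p₂) ≈ 2.000 rad (114.6°). The total great-circle distance is δ·R ≈ 2.000 × 6371 ≈ 12740 km, so the target fraction is f = 10000/12740 ≈ 0.785.
Interpolate at f ≈ 0.785 with slerp weights a = sin((1−f)δ)/sin δ ≈ 0.459, b = sin(fδ)/sin δ ≈ 1.100.
p = a·p₁ + b·p₂ ≈ (-0.321, -0.750, -0.578); φ = arcsin(p_z) ≈ -35.29°, λ = atan2(p_y, p_x) ≈ -113.16°.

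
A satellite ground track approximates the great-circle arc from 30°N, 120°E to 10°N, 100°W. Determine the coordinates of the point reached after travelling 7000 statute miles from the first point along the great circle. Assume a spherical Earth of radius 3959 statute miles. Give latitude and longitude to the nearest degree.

≈ 26°N, 117°W

Write both endpoints as unit vectors p₁, p₂ with components (cos φ cos λ, cos φ sin λ, sin φ).
The central angle between the endpoints is δ = arccos(p₁·p₂) ≈ 2.173 rad (124.5°). The total great-circle distance is δ·R ≈ 2.173 × 3959 ≈ 8603 mi, so the target fraction is f = 7000/8603 ≈ 0.814.
Interpolate at f ≈ 0.814 with slerp weights a = sin((1−f)δ)/sin δ ≈ 0.478, b = sin(fδ)/sin δ ≈ 1.190.
p = a·p₁ + b·p₂ ≈ (-0.411, -0.796, 0.446); φ = arcsin(p_z) ≈ 26.47°, λ = atan2(p_y, p_x) ≈ -117.29°.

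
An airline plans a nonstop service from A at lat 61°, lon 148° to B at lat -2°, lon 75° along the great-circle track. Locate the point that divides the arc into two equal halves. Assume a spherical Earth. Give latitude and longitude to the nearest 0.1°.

≈ lat 34.3°, lon 97.1°

The haversine formula gives a central angle δ ≈ 1.459 rad (83.6°) between the endpoints.
Interpolate at f = 1/2 with slerp weights a = sin((1−f)δ)/sin δ ≈ 0.671, b = sin(fδ)/sin δ ≈ 0.671.
p = a·p₁ + b·p₂ ≈ (-0.102, 0.820, 0.563); φ = arcsin(p_z) ≈ 34.28°, λ = atan2(p_y, p_x) ≈ 97.11°.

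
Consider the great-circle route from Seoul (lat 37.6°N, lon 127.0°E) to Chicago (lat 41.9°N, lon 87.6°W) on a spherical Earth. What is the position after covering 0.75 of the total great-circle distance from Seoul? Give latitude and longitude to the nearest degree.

Convert each endpoint to a unit vector on the sphere (x = cos φ cos λ, y = cos φ sin λ, z = sin φ).
The central angle between the endpoints is δ = arccos(p₁·p₂) ≈ 1.649 rad (94.5°).
Interpolate at f = 0.75 with slerp weights a = sin((1−f)δ)/sin δ ≈ 0.402, b = sin(fδ)/sin δ ≈ 0.948.
p = a·p₁ + b·p₂ ≈ (-0.162, -0.450, 0.878); φ = arcsin(p_z) ≈ 61.40°, λ = atan2(p_y, p_x) ≈ -109.79°.

≈ lat 61°N, lon 110°W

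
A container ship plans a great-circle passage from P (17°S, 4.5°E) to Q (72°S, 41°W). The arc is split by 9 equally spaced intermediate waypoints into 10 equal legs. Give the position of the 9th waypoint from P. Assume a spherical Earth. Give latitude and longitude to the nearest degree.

Write both endpoints as unit vectors p₁, p₂ with components (cos φ cos λ, cos φ sin λ, sin φ).
The central angle between the endpoints is δ = arccos(p₁·p₂) ≈ 1.064 rad (61.0°).
Interpolate at f = 9/10 with slerp weights a = sin((1−f)δ)/sin δ ≈ 0.121, b = sin(fδ)/sin δ ≈ 0.935.
p = a·p₁ + b·p₂ ≈ (0.334, -0.181, -0.925); φ = arcsin(p_z) ≈ -67.69°, λ = atan2(p_y, p_x) ≈ -28.39°.

≈ (68°S, 28°W)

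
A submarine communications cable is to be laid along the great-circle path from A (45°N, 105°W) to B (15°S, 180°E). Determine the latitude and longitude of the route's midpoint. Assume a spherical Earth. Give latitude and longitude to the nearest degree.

Write both endpoints as unit vectors p₁, p₂ with components (cos φ cos λ, cos φ sin λ, sin φ).
The central angle between the endpoints is δ = arccos(p₁·p₂) ≈ 1.577 rad (90.4°).
Interpolate at f = 1/2 with slerp weights a = sin((1−f)δ)/sin δ ≈ 0.709, b = sin(fδ)/sin δ ≈ 0.709.
p = a·p₁ + b·p₂ ≈ (-0.815, -0.484, 0.318); φ = arcsin(p_z) ≈ 18.54°, λ = atan2(p_y, p_x) ≈ -149.27°.

≈ (19°N, 149°W)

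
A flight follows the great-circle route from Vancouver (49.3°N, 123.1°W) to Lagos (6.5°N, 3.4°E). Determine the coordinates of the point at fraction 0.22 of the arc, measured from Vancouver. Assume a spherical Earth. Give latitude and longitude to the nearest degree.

≈ 57°N, 85°W

The haversine formula gives a central angle δ ≈ 1.875 rad (107.4°) between the endpoints.
Interpolate at f = 0.22 with slerp weights a = sin((1−f)δ)/sin δ ≈ 1.042, b = sin(fδ)/sin δ ≈ 0.420.
p = a·p₁ + b·p₂ ≈ (0.046, -0.544, 0.838); φ = arcsin(p_z) ≈ 56.88°, λ = atan2(p_y, p_x) ≈ -85.20°.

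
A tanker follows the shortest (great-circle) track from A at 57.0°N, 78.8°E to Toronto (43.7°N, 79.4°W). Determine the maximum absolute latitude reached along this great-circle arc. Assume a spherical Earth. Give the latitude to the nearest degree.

≈ 81°N

The great circle lies in the plane with unit normal n̂ = (p₁ × p₂)/|p₁ × p₂|.
Here n̂_z ≈ -0.150; the vertex latitude is φ_max = arccos|n̂_z| ≈ 81.4°.
Check via Clairaut: cos φ_max = |cos φ₁| · sin C = cos(57.0°)·sin(16.0°) ≈ 0.150, again giving ≈ 81.4°.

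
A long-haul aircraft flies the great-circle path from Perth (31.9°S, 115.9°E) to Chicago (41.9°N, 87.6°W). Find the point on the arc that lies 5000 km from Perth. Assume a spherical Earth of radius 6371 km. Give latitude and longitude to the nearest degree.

≈ (2°S, 151°E)

The haversine formula gives a central angle δ ≈ 2.772 rad (158.8°) between the endpoints. The total great-circle distance is δ·R ≈ 2.772 × 6371 ≈ 17659 km, so the target fraction is f = 5000/17659 ≈ 0.283.
Interpolate at f ≈ 0.283 with slerp weights a = sin((1−f)δ)/sin δ ≈ 2.531, b = sin(fδ)/sin δ ≈ 1.955.
p = a·p₁ + b·p₂ ≈ (-0.877, 0.479, -0.031); φ = arcsin(p_z) ≈ -1.80°, λ = atan2(p_y, p_x) ≈ 151.39°.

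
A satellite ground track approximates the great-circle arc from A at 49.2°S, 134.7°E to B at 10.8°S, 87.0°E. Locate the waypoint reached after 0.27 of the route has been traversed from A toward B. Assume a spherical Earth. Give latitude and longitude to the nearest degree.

Convert each endpoint to a unit vector on the sphere (x = cos φ cos λ, y = cos φ sin λ, z = sin φ).
The central angle between the endpoints is δ = arccos(p₁·p₂) ≈ 0.960 rad (55.0°).
Interpolate at f = 0.27 with slerp weights a = sin((1−f)δ)/sin δ ≈ 0.787, b = sin(fδ)/sin δ ≈ 0.313.
p = a·p₁ + b·p₂ ≈ (-0.346, 0.672, -0.654); φ = arcsin(p_z) ≈ -40.88°, λ = atan2(p_y, p_x) ≈ 117.21°.

≈ 41°S, 117°E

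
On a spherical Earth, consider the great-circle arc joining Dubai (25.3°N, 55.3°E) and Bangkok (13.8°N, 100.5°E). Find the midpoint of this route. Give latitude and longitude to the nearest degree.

≈ (21°N, 79°E)

Write both endpoints as unit vectors p₁, p₂ with components (cos φ cos λ, cos φ sin λ, sin φ).
The central angle between the endpoints is δ = arccos(p₁·p₂) ≈ 0.766 rad (43.9°).
Interpolate at f = 1/2 with slerp weights a = sin((1−f)δ)/sin δ ≈ 0.539, b = sin(fδ)/sin δ ≈ 0.539.
p = a·p₁ + b·p₂ ≈ (0.182, 0.915, 0.359); φ = arcsin(p_z) ≈ 21.04°, λ = atan2(p_y, p_x) ≈ 78.75°.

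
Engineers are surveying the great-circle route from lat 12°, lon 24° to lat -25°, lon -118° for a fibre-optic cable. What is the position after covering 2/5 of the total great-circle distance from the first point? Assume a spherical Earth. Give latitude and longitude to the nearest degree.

The haversine formula gives a central angle δ ≈ 2.476 rad (141.9°) between the endpoints.
Interpolate at f = 2/5 with slerp weights a = sin((1−f)δ)/sin δ ≈ 1.613, b = sin(fδ)/sin δ ≈ 1.354.
p = a·p₁ + b·p₂ ≈ (0.865, -0.442, -0.237); φ = arcsin(p_z) ≈ -13.70°, λ = atan2(p_y, p_x) ≈ -27.03°.

≈ lat -14°, lon -27°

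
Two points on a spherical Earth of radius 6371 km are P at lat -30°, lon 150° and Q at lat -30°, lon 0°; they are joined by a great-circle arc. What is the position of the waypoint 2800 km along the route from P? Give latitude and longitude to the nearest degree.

Write both endpoints as unit vectors p₁, p₂ with components (cos φ cos λ, cos φ sin λ, sin φ).
The central angle between the endpoints is δ = arccos(p₁·p₂) ≈ 1.982 rad (113.5°). The total great-circle distance is δ·R ≈ 1.982 × 6371 ≈ 12626 km, so the target fraction is f = 2800/12626 ≈ 0.222.
Interpolate at f ≈ 0.222 with slerp weights a = sin((1−f)δ)/sin δ ≈ 1.090, b = sin(fδ)/sin δ ≈ 0.464.
p = a·p₁ + b·p₂ ≈ (-0.416, 0.472, -0.777); φ = arcsin(p_z) ≈ -51.01°, λ = atan2(p_y, p_x) ≈ 131.37°.

≈ lat -51°, lon 131°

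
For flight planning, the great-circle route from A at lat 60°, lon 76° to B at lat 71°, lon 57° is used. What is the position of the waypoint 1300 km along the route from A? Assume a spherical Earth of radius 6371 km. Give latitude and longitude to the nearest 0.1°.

≈ lat 69.7°, lon 60.5°

Write both endpoints as unit vectors p₁, p₂ with components (cos φ cos λ, cos φ sin λ, sin φ).
The central angle between the endpoints is δ = arccos(p₁·p₂) ≈ 0.234 rad (13.4°). The total great-circle distance is δ·R ≈ 0.234 × 6371 ≈ 1490 km, so the target fraction is f = 1300/1490 ≈ 0.872.
Interpolate at f ≈ 0.872 with slerp weights a = sin((1−f)δ)/sin δ ≈ 0.129, b = sin(fδ)/sin δ ≈ 0.874.
p = a·p₁ + b·p₂ ≈ (0.171, 0.301, 0.938); φ = arcsin(p_z) ≈ 69.75°, λ = atan2(p_y, p_x) ≈ 60.48°.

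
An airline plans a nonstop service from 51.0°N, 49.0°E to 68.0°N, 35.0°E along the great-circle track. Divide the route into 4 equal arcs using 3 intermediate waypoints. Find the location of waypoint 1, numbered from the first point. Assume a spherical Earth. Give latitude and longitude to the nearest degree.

≈ 55°N, 47°E

Write both endpoints as unit vectors p₁, p₂ with components (cos φ cos λ, cos φ sin λ, sin φ).
The central angle between the endpoints is δ = arccos(p₁·p₂) ≈ 0.320 rad (18.3°).
Interpolate at f = 1/4 with slerp weights a = sin((1−f)δ)/sin δ ≈ 0.756, b = sin(fδ)/sin δ ≈ 0.254.
p = a·p₁ + b·p₂ ≈ (0.390, 0.413, 0.823); φ = arcsin(p_z) ≈ 55.36°, λ = atan2(p_y, p_x) ≈ 46.68°.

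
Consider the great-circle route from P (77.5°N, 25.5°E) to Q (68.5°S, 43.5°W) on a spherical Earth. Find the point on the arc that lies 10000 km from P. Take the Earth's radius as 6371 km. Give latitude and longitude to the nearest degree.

The haversine formula gives a central angle δ ≈ 2.647 rad (151.6°) between the endpoints. The total great-circle distance is δ·R ≈ 2.647 × 6371 ≈ 16861 km, so the target fraction is f = 10000/16861 ≈ 0.593.
Interpolate at f ≈ 0.593 with slerp weights a = sin((1−f)δ)/sin δ ≈ 1.853, b = sin(fδ)/sin δ ≈ 2.105.
p = a·p₁ + b·p₂ ≈ (0.922, -0.358, -0.149); φ = arcsin(p_z) ≈ -8.57°, λ = atan2(p_y, p_x) ≈ -21.25°.

≈ (9°S, 21°W)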